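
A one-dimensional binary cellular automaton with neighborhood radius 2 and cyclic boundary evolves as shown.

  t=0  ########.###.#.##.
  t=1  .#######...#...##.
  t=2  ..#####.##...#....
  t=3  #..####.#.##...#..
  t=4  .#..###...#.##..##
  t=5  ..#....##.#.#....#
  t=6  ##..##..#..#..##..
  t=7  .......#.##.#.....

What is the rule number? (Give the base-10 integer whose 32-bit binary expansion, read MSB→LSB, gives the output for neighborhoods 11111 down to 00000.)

3779569186

  ##### -> #   bit 31 = 1  t=0,i=2
  ####. -> #   bit 30 = 1  t=0,i=6
  ###.# -> #   bit 29 = 1  t=0,i=7
  ###.. -> .   bit 28 = 0  t=1,i=7
  ##.## -> .   bit 27 = 0  t=0,i=8
  ##.#. -> .   bit 26 = 0  t=0,i=12
  ##..# -> .   bit 25 = 0  t=1,i=17
  ##... -> #   bit 24 = 1  t=1,i=8
  #.### -> .   bit 23 = 0  t=0,i=0
  #.##. -> #   bit 22 = 1  t=0,i=15
  #.#.# -> .   bit 21 = 0  t=0,i=13
  #.#.. -> .   bit 20 = 0  t=4,i=1
  #..## -> .   bit 19 = 0  t=1,i=0
  #..#. -> #   bit 18 = 1  t=3,i=17
  #...# -> #   bit 17 = 1  t=1,i=9
  #.... -> #   bit 16 = 1  t=2,i=15
  .#### -> #   bit 15 = 1  t=0,i=1
  .###. -> .   bit 14 = 0  t=0,i=10
  .##.# -> #   bit 13 = 1  t=0,i=16
  .##.. -> .   bit 12 = 0  t=1,i=16
  .#.## -> .   bit 11 = 0  t=0,i=14
  .#.#. -> #   bit 10 = 1  t=5,i=11
  .#..# -> #   bit 9 = 1  t=3,i=1
  .#... -> .   bit 8 = 0  t=1,i=12
  ..### -> .   bit 7 = 0  t=1,i=1
  ..##. -> .   bit 6 = 0  t=1,i=15
  ..#.# -> #   bit 5 = 1  t=4,i=10
  ..#.. -> .   bit 4 = 0  t=1,i=11
  ...## -> .   bit 3 = 0  t=1,i=14
  ...#. -> .   bit 2 = 0  t=1,i=10
  ....# -> #   bit 1 = 1  t=2,i=0
  ..... -> .   bit 0 = 0  t=2,i=16
  bits 11100001010001111010011000100010 = 3779569186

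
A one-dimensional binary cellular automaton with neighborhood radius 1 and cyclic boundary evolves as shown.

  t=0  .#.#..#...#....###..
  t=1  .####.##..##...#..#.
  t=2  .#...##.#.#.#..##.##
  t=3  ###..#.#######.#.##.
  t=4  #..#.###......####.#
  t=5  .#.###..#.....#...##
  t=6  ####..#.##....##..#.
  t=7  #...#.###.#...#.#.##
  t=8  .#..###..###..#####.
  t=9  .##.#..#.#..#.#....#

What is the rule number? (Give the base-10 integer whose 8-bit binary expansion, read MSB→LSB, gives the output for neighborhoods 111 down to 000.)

  ### -> .   bit 7 = 0  t=0,i=16
  ##. -> .   bit 6 = 0  t=0,i=17
  #.# -> #   bit 5 = 1  t=0,i=2
  #.. -> #   bit 4 = 1  t=0,i=4
  .## -> #   bit 3 = 1  t=0,i=15
  .#. -> #   bit 2 = 1  t=0,i=1
  ..# -> .   bit 1 = 0  t=0,i=0
  ... -> .   bit 0 = 0  t=0,i=8
  bits 00111100 = 60

60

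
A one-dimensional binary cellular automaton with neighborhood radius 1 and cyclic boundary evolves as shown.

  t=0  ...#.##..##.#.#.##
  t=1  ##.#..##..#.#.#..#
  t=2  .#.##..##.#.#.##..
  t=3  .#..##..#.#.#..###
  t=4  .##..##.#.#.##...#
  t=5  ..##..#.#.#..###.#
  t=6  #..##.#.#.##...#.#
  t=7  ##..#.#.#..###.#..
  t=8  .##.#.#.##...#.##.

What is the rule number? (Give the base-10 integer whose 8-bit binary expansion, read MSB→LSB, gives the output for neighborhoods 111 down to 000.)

  nb ###: next=.  (t=1,i=0, bit7=0)
  nb ##.: next=#  (t=0,i=6, bit6=1)
  nb #.#: next=.  (t=0,i=4, bit5=0)
  nb #..: next=#  (t=0,i=0, bit4=1)
  nb .##: next=.  (t=0,i=5, bit3=0)
  nb .#.: next=#  (t=0,i=3, bit2=1)
  nb ..#: next=.  (t=0,i=2, bit1=0)
  nb ...: next=#  (t=0,i=1, bit0=1)
  bits 01010101 = 85

85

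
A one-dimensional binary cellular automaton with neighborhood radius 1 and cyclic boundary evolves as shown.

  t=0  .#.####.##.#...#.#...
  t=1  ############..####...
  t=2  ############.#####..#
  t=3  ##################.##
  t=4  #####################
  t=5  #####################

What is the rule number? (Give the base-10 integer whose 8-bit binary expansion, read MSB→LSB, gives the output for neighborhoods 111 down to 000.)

238

  ###|#  b7=1 t=0,i=4
  ##.|#  b6=1 t=0,i=6
  #.#|#  b5=1 t=0,i=2
  #..|.  b4=0 t=0,i=12
  .##|#  b3=1 t=0,i=3
  .#.|#  b2=1 t=0,i=1
  ..#|#  b1=1 t=0,i=0
  ...|.  b0=0 t=0,i=13
  bits 11101110 = 238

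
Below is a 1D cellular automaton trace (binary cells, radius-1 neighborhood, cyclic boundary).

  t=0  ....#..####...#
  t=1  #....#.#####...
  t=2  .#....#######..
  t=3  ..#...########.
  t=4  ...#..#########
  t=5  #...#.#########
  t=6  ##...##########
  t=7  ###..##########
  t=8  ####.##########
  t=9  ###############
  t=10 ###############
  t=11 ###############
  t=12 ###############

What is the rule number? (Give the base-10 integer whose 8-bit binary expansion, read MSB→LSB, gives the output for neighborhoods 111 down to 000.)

  [7] ### => #  t=0,i=8
  [6] ##. => #  t=0,i=10
  [5] #.# => #  t=1,i=6
  [4] #.. => #  t=0,i=0
  [3] .## => #  t=0,i=7
  [2] .#. => .  t=0,i=4
  [1] ..# => .  t=0,i=3
  [0] ... => .  t=0,i=1
  bits 11111000 = 248

248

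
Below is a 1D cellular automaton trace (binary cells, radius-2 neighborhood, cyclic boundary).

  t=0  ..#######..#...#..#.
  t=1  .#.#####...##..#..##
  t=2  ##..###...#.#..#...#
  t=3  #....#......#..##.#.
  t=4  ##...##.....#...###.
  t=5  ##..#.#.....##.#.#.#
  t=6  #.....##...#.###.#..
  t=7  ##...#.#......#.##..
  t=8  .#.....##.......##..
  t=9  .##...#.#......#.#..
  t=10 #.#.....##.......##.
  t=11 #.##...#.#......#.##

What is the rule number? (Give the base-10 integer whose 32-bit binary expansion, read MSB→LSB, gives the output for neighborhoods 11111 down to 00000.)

  #####|#  b31=1 t=0,i=4
  ####.|#  b30=1 t=0,i=7
  ###.#|.  b29=0 t=4,i=18
  ###..|.  b28=0 t=0,i=8
  ##.##|#  b27=1 t=4,i=19
  ##.#.|#  b26=1 t=1,i=0
  ##..#|.  b25=0 t=0,i=9
  ##...|.  b24=0 t=1,i=8
  #.###|.  b23=0 t=1,i=3
  #.##.|#  b22=1 t=4,i=0
  #.#.#|#  b21=1 t=1,i=1
  #.#..|#  b20=1 t=2,i=12
  #..##|.  b19=0 t=1,i=17
  #..#.|.  b18=0 t=0,i=10
  #...#|.  b17=0 t=0,i=0
  #....|.  b16=0 t=3,i=2
  .####|#  b15=1 t=0,i=3
  .###.|#  b14=1 t=2,i=0
  .##.#|#  b13=1 t=1,i=19
  .##..|#  b12=1 t=1,i=12
  .#.##|.  b11=0 t=1,i=2
  .#.#.|.  b10=0 t=2,i=11
  .#..#|.  b9=0 t=0,i=16
  .#...|#  b8=1 t=0,i=12
  ..###|.  b7=0 t=0,i=2
  ..##.|.  b6=0 t=1,i=11
  ..#.#|.  b5=0 t=2,i=10
  ..#..|#  b4=1 t=0,i=11
  ...##|#  b3=1 t=0,i=1
  ...#.|.  b2=0 t=0,i=14
  ....#|.  b1=0 t=3,i=3
  .....|.  b0=0 t=3,i=8
  bits 11001100011100001111000100011000 = 3429953816

3429953816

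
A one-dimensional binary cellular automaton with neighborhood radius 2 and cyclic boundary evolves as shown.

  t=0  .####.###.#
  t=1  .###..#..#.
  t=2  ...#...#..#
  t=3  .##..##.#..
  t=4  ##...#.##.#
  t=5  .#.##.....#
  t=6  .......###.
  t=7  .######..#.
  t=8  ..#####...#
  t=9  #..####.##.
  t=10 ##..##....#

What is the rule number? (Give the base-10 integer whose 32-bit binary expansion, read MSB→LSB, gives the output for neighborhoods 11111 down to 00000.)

  ##### -> #   bit 31 = 1  t=7,i=3
  ####. -> #   bit 30 = 1  t=0,i=3
  ###.# -> .   bit 29 = 0  t=0,i=4
  ###.. -> #   bit 28 = 1  t=1,i=3
  ##.## -> .   bit 27 = 0  t=0,i=5
  ##.#. -> #   bit 26 = 1  t=0,i=9
  ##..# -> .   bit 25 = 0  t=1,i=4
  ##... -> .   bit 24 = 0  t=4,i=2
  #.### -> #   bit 23 = 1  t=0,i=1
  #.##. -> .   bit 22 = 0  t=4,i=7
  #.#.# -> .   bit 21 = 0  t=0,i=10
  #.#.. -> #   bit 20 = 1  t=3,i=8
  #..## -> .   bit 19 = 0  t=1,i=0
  #..#. -> .   bit 18 = 0  t=1,i=5
  #...# -> #   bit 17 = 1  t=2,i=1
  #.... -> .   bit 16 = 0  t=5,i=6
  .#### -> #   bit 15 = 1  t=0,i=2
  .###. -> .   bit 14 = 0  t=0,i=7
  .##.# -> .   bit 13 = 0  t=3,i=6
  .##.. -> .   bit 12 = 0  t=3,i=2
  .#.## -> .   bit 11 = 0  t=0,i=0
  .#.#. -> .   bit 10 = 0  t=5,i=0
  .#..# -> #   bit 9 = 1  t=1,i=7
  .#... -> .   bit 8 = 0  t=2,i=0
  ..### -> .   bit 7 = 0  t=1,i=1
  ..##. -> #   bit 6 = 1  t=3,i=1
  ..#.# -> .   bit 5 = 0  t=4,i=5
  ..#.. -> .   bit 4 = 0  t=1,i=6
  ...## -> #   bit 3 = 1  t=3,i=0
  ...#. -> #   bit 2 = 1  t=2,i=2
  ....# -> #   bit 1 = 1  t=5,i=8
  ..... -> #   bit 0 = 1  t=5,i=7
  bits 11010100100100101000001001001111 = 3566371407

3566371407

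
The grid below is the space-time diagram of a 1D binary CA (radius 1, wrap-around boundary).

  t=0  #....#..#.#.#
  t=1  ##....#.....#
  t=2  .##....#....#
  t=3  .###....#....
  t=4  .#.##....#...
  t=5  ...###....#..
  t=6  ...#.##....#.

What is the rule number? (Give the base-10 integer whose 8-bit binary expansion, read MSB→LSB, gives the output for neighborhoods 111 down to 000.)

  [7] ### => .  t=1,i=0
  [6] ##. => #  t=0,i=0
  [5] #.# => .  t=0,i=9
  [4] #.. => #  t=0,i=1
  [3] .## => #  t=0,i=12
  [2] .#. => .  t=0,i=5
  [1] ..# => .  t=0,i=4
  [0] ... => .  t=0,i=2
  bits 01011000 = 88

88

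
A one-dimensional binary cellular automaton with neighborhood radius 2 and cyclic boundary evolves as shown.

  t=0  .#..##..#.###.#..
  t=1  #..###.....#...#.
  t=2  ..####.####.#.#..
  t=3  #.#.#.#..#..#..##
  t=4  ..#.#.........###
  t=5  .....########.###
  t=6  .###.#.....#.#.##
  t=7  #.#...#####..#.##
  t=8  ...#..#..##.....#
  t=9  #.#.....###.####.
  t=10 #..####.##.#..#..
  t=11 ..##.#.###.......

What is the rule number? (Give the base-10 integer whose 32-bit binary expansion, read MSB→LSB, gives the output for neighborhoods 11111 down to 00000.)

  nb #####: next=.  (t=5,i=7, bit31=0)
  nb ####.: next=#  (t=2,i=4, bit30=1)
  nb ###.#: next=.  (t=0,i=12, bit29=0)
  nb ###..: next=#  (t=1,i=5, bit28=1)
  nb ##.##: next=#  (t=2,i=6, bit27=1)
  nb ##.#.: next=.  (t=0,i=13, bit26=0)
  nb ##..#: next=.  (t=0,i=6, bit25=0)
  nb ##...: next=.  (t=1,i=6, bit24=0)
  nb #.###: next=.  (t=0,i=10, bit23=0)
  nb #.##.: next=#  (t=6,i=15, bit22=1)
  nb #.#.#: next=#  (t=2,i=12, bit21=1)
  nb #.#..: next=.  (t=0,i=14, bit20=0)
  nb #..##: next=#  (t=0,i=3, bit19=1)
  nb #..#.: next=.  (t=0,i=7, bit18=0)
  nb #...#: next=.  (t=0,i=16, bit17=0)
  nb #....: next=#  (t=1,i=7, bit16=1)
  nb .####: next=.  (t=2,i=3, bit15=0)
  nb .###.: next=#  (t=0,i=11, bit14=1)
  nb .##.#: next=#  (t=6,i=16, bit13=1)
  nb .##..: next=#  (t=0,i=5, bit12=1)
  nb .#.##: next=.  (t=0,i=9, bit11=0)
  nb .#.#.: next=.  (t=1,i=16, bit10=0)
  nb .#..#: next=.  (t=0,i=2, bit9=0)
  nb .#...: next=#  (t=0,i=15, bit8=1)
  nb ..###: next=#  (t=1,i=3, bit7=1)
  nb ..##.: next=#  (t=0,i=4, bit6=1)
  nb ..#.#: next=.  (t=0,i=8, bit5=0)
  nb ..#..: next=.  (t=0,i=1, bit4=0)
  nb ...##: next=.  (t=2,i=1, bit3=0)
  nb ...#.: next=#  (t=0,i=0, bit2=1)
  nb ....#: next=#  (t=1,i=9, bit1=1)
  nb .....: next=#  (t=1,i=8, bit0=1)
  bits 01011000011010010111000111000111 = 1483305415

1483305415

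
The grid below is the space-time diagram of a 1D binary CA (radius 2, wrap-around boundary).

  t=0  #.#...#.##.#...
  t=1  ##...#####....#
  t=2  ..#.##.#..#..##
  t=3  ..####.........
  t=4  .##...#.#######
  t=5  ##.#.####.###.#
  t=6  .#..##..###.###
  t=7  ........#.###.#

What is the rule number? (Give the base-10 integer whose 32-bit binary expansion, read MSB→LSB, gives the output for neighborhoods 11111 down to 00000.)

2847943853

  nb #####: next=#  (t=1,i=7, bit31=1)
  nb ####.: next=.  (t=1,i=8, bit30=0)
  nb ###.#: next=#  (t=4,i=14, bit29=1)
  nb ###..: next=.  (t=1,i=1, bit28=0)
  nb ##.##: next=#  (t=4,i=0, bit27=1)
  nb ##.#.: next=.  (t=0,i=10, bit26=0)
  nb ##..#: next=.  (t=2,i=0, bit25=0)
  nb ##...: next=#  (t=1,i=2, bit24=1)
  nb #.###: next=#  (t=4,i=8, bit23=1)
  nb #.##.: next=#  (t=0,i=8, bit22=1)
  nb #.#.#: next=.  (t=5,i=3, bit21=0)
  nb #.#..: next=.  (t=0,i=2, bit20=0)
  nb #..##: next=.  (t=2,i=12, bit19=0)
  nb #..#.: next=.  (t=2,i=1, bit18=0)
  nb #...#: next=.  (t=0,i=4, bit17=0)
  nb #....: next=.  (t=1,i=11, bit16=0)
  nb .####: next=.  (t=1,i=6, bit15=0)
  nb .###.: next=.  (t=1,i=0, bit14=0)
  nb .##.#: next=#  (t=0,i=9, bit13=1)
  nb .##..: next=.  (t=2,i=14, bit12=0)
  nb .#.##: next=#  (t=0,i=7, bit11=1)
  nb .#.#.: next=#  (t=0,i=1, bit10=1)
  nb .#..#: next=.  (t=2,i=8, bit9=0)
  nb .#...: next=.  (t=0,i=3, bit8=0)
  nb ..###: next=#  (t=1,i=5, bit7=1)
  nb ..##.: next=.  (t=2,i=13, bit6=0)
  nb ..#.#: next=#  (t=0,i=0, bit5=1)
  nb ..#..: next=.  (t=2,i=10, bit4=0)
  nb ...##: next=#  (t=1,i=4, bit3=1)
  nb ...#.: next=#  (t=0,i=5, bit2=1)
  nb ....#: next=.  (t=1,i=12, bit1=0)
  nb .....: next=#  (t=3,i=8, bit0=1)
  bits 10101001110000000010110010101101 = 2847943853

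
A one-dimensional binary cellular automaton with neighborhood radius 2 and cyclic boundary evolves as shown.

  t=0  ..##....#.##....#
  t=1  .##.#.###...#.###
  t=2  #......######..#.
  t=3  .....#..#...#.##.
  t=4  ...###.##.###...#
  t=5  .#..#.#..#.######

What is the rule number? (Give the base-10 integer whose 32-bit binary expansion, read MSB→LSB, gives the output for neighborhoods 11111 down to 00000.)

420397174

  #####|.  b31=0 t=2,i=9
  ####.|.  b30=0 t=2,i=11
  ###.#|.  b29=0 t=1,i=16
  ###..|#  b28=1 t=1,i=8
  ##.##|#  b27=1 t=1,i=0
  ##.#.|.  b26=0 t=1,i=3
  ##..#|.  b25=0 t=2,i=13
  ##...|#  b24=1 t=0,i=4
  #.###|.  b23=0 t=1,i=6
  #.##.|.  b22=0 t=0,i=10
  #.#.#|.  b21=0 t=1,i=4
  #.#..|.  b20=0 t=2,i=0
  #..##|#  b19=1 t=0,i=1
  #..#.|#  b18=1 t=2,i=14
  #...#|#  b17=1 t=1,i=10
  #....|.  b16=0 t=0,i=5
  .####|#  b15=1 t=2,i=8
  .###.|#  b14=1 t=1,i=7
  .##.#|.  b13=0 t=1,i=2
  .##..|.  b12=0 t=0,i=3
  .#.##|.  b11=0 t=0,i=9
  .#.#.|.  b10=0 t=2,i=16
  .#..#|.  b9=0 t=0,i=0
  .#...|.  b8=0 t=2,i=1
  ..###|.  b7=0 t=2,i=7
  ..##.|#  b6=1 t=0,i=2
  ..#.#|#  b5=1 t=0,i=8
  ..#..|#  b4=1 t=0,i=16
  ...##|.  b3=0 t=2,i=6
  ...#.|#  b2=1 t=0,i=7
  ....#|#  b1=1 t=0,i=6
  .....|.  b0=0 t=2,i=3
  bits 00011001000011101100000001110110 = 420397174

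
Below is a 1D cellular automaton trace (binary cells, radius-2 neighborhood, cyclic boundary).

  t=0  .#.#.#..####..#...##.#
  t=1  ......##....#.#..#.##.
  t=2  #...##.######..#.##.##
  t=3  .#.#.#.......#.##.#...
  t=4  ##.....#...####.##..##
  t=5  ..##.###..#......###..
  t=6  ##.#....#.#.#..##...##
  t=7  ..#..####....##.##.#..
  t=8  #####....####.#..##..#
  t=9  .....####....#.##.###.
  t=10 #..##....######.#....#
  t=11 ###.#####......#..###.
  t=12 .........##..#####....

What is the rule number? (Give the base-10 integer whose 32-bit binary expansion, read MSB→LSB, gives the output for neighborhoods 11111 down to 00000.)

118045246

  [31] ##### => .  t=2,i=9
  [30] ####. => .  t=0,i=10
  [29] ###.# => .  t=4,i=14
  [28] ###.. => .  t=0,i=11
  [27] ##.## => .  t=2,i=6
  [26] ##.#. => #  t=0,i=20
  [25] ##..# => #  t=0,i=12
  [24] ##... => #  t=1,i=8
  [23] #.### => .  t=2,i=7
  [22] #.##. => .  t=1,i=19
  [21] #.#.# => .  t=0,i=1
  [20] #.#.. => .  t=0,i=5
  [19] #..## => #  t=0,i=7
  [18] #..#. => .  t=0,i=13
  [17] #...# => .  t=0,i=16
  [16] #.... => #  t=1,i=0
  [15] .#### => .  t=0,i=9
  [14] .###. => .  t=2,i=21
  [13] .##.# => #  t=0,i=19
  [12] .##.. => #  t=1,i=7
  [11] .#.## => #  t=1,i=18
  [10] .#.#. => .  t=0,i=0
  [9] .#..# => #  t=0,i=6
  [8] .#... => .  t=0,i=15
  [7] ..### => .  t=0,i=8
  [6] ..##. => .  t=0,i=18
  [5] ..#.# => #  t=1,i=12
  [4] ..#.. => #  t=0,i=14
  [3] ...## => #  t=0,i=17
  [2] ...#. => #  t=1,i=11
  [1] ....# => #  t=1,i=4
  [0] ..... => .  t=1,i=1
  bits 00000111000010010011101000111110 = 118045246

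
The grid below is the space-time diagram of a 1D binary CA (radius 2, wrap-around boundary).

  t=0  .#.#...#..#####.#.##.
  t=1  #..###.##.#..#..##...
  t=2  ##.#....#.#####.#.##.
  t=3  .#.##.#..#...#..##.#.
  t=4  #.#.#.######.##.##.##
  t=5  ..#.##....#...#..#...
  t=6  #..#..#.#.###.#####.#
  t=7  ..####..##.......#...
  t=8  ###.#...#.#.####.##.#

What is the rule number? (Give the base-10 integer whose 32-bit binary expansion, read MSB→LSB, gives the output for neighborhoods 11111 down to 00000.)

1094069211

  [31] ##### => .  t=0,i=12
  [30] ####. => #  t=0,i=13
  [29] ###.# => .  t=0,i=14
  [28] ###.. => .  t=7,i=5
  [27] ##.## => .  t=1,i=6
  [26] ##.#. => .  t=0,i=15
  [25] ##..# => .  t=0,i=20
  [24] ##... => #  t=1,i=18
  [23] #.### => .  t=2,i=10
  [22] #.##. => .  t=0,i=18
  [21] #.#.# => #  t=0,i=16
  [20] #.#.. => #  t=0,i=3
  [19] #..## => .  t=0,i=9
  [18] #..#. => #  t=0,i=0
  [17] #...# => #  t=0,i=5
  [16] #.... => .  t=2,i=5
  [15] .#### => .  t=0,i=11
  [14] .###. => .  t=1,i=4
  [13] .##.# => #  t=1,i=8
  [12] .##.. => .  t=0,i=19
  [11] .#.## => #  t=0,i=17
  [10] .#.#. => .  t=0,i=2
  [9] .#..# => #  t=0,i=8
  [8] .#... => #  t=0,i=4
  [7] ..### => #  t=0,i=10
  [6] ..##. => #  t=1,i=16
  [5] ..#.# => .  t=0,i=1
  [4] ..#.. => #  t=0,i=7
  [3] ...## => #  t=7,i=1
  [2] ...#. => .  t=0,i=6
  [1] ....# => #  t=2,i=6
  [0] ..... => #  t=5,i=20
  bits 01000001001101100010101111011011 = 1094069211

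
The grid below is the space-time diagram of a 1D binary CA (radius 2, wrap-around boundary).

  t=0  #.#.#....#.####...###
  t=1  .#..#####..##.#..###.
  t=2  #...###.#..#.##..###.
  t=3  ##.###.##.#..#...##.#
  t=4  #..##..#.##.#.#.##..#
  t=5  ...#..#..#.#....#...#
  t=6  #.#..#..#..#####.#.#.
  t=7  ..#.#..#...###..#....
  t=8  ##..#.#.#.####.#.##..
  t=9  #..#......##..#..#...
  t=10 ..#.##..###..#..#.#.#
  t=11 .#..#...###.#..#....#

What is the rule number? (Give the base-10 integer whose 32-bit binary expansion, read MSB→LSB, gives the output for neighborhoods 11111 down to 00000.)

  nb #####: next=#  (t=1,i=6, bit31=1)
  nb ####.: next=.  (t=0,i=13, bit30=0)
  nb ###.#: next=.  (t=0,i=0, bit29=0)
  nb ###..: next=#  (t=0,i=14, bit28=1)
  nb ##.##: next=.  (t=3,i=2, bit27=0)
  nb ##.#.: next=#  (t=0,i=1, bit26=1)
  nb ##..#: next=.  (t=1,i=9, bit25=0)
  nb ##...: next=.  (t=0,i=15, bit24=0)
  nb #.###: next=#  (t=0,i=11, bit23=1)
  nb #.##.: next=#  (t=2,i=13, bit22=1)
  nb #.#.#: next=.  (t=0,i=2, bit21=0)
  nb #.#..: next=#  (t=0,i=4, bit20=1)
  nb #..##: next=.  (t=1,i=3, bit19=0)
  nb #..#.: next=#  (t=1,i=0, bit18=1)
  nb #...#: next=.  (t=0,i=16, bit17=0)
  nb #....: next=#  (t=0,i=6, bit16=1)
  nb .####: next=#  (t=0,i=12, bit15=1)
  nb .###.: next=#  (t=1,i=18, bit14=1)
  nb .##.#: next=.  (t=1,i=12, bit13=0)
  nb .##..: next=.  (t=2,i=14, bit12=0)
  nb .#.##: next=.  (t=0,i=10, bit11=0)
  nb .#.#.: next=.  (t=0,i=3, bit10=0)
  nb .#..#: next=.  (t=1,i=2, bit9=0)
  nb .#...: next=#  (t=0,i=5, bit8=1)
  nb ..###: next=#  (t=0,i=18, bit7=1)
  nb ..##.: next=#  (t=1,i=11, bit6=1)
  nb ..#.#: next=.  (t=0,i=9, bit5=0)
  nb ..#..: next=.  (t=1,i=1, bit4=0)
  nb ...##: next=#  (t=0,i=17, bit3=1)
  nb ...#.: next=#  (t=0,i=8, bit2=1)
  nb ....#: next=#  (t=0,i=7, bit1=1)
  nb .....: next=.  (t=7,i=19, bit0=0)
  bits 10010100110101011100000111001110 = 2497036750

2497036750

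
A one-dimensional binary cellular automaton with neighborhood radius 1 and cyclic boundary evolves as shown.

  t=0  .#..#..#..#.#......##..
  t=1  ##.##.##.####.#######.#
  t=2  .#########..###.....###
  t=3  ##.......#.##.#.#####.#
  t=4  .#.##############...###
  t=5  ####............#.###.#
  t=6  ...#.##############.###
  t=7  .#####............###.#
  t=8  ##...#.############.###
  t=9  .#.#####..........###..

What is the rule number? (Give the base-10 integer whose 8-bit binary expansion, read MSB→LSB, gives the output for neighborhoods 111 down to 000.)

  [7] ### => .  t=1,i=0
  [6] ##. => #  t=0,i=20
  [5] #.# => #  t=0,i=11
  [4] #.. => .  t=0,i=2
  [3] .## => #  t=0,i=19
  [2] .#. => #  t=0,i=1
  [1] ..# => #  t=0,i=0
  [0] ... => #  t=0,i=14
  bits 01101111 = 111

111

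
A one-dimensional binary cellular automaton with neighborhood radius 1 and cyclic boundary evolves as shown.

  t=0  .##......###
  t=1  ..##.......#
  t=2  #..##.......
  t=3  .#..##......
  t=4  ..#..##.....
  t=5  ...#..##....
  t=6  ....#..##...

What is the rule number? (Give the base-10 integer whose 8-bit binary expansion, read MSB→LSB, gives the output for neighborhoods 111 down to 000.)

  ###|.  b7=0 t=0,i=10
  ##.|#  b6=1 t=0,i=2
  #.#|.  b5=0 t=0,i=0
  #..|#  b4=1 t=0,i=3
  .##|.  b3=0 t=0,i=1
  .#.|.  b2=0 t=1,i=11
  ..#|.  b1=0 t=0,i=8
  ...|.  b0=0 t=0,i=4
  bits 01010000 = 80

80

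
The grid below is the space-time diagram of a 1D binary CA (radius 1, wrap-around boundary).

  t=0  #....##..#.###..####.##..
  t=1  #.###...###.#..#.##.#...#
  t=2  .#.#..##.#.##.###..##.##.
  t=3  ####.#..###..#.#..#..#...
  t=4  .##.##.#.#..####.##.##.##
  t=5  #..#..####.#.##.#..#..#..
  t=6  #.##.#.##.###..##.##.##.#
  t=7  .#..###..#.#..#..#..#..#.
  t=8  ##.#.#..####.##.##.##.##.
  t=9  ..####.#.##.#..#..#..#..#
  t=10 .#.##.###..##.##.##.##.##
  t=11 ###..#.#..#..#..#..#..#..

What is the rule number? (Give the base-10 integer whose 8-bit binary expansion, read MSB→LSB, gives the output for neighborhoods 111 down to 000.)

167

  ### -> #   bit 7 = 1  t=0,i=12
  ##. -> .   bit 6 = 0  t=0,i=6
  #.# -> #   bit 5 = 1  t=0,i=10
  #.. -> .   bit 4 = 0  t=0,i=1
  .## -> .   bit 3 = 0  t=0,i=5
  .#. -> #   bit 2 = 1  t=0,i=0
  ..# -> #   bit 1 = 1  t=0,i=4
  ... -> #   bit 0 = 1  t=0,i=2
  bits 10100111 = 167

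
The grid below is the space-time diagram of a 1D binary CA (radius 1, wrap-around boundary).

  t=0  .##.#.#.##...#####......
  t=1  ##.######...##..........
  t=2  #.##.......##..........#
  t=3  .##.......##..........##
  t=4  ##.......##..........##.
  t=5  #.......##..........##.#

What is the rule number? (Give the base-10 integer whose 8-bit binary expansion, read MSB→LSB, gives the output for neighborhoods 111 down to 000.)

  [7] ### => .  t=0,i=14
  [6] ##. => .  t=0,i=2
  [5] #.# => #  t=0,i=3
  [4] #.. => .  t=0,i=10
  [3] .## => #  t=0,i=1
  [2] .#. => #  t=0,i=4
  [1] ..# => #  t=0,i=0
  [0] ... => .  t=0,i=11
  bits 00101110 = 46

46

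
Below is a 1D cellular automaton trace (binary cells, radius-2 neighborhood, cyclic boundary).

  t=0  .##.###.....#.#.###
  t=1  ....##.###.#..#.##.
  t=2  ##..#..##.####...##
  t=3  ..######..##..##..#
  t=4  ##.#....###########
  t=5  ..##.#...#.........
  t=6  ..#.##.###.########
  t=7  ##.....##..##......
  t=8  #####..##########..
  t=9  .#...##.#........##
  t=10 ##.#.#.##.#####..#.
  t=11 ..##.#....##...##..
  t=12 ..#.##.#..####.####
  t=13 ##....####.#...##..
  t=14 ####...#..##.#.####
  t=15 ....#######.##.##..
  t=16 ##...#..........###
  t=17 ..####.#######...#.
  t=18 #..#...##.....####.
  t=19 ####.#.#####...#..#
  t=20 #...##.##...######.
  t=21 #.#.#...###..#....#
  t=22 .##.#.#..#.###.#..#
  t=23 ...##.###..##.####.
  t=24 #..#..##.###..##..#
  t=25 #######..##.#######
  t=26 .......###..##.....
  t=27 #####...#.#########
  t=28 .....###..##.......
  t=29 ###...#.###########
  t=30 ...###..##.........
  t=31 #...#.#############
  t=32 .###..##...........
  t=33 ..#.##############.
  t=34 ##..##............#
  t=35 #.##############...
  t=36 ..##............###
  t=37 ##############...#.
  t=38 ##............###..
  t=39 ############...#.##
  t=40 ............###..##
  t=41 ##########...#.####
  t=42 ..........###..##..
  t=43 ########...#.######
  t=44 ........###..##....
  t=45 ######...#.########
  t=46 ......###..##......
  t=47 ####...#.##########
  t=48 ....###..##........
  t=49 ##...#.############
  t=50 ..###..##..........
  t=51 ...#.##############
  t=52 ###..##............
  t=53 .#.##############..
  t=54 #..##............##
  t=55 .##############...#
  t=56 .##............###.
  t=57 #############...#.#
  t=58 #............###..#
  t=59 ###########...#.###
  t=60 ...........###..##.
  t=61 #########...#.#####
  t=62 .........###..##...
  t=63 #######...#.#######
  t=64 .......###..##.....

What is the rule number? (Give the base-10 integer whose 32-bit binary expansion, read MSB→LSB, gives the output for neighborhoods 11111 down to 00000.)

130011733

  nb #####: next=.  (t=3,i=4, bit31=0)
  nb ####.: next=.  (t=2,i=0, bit30=0)
  nb ###.#: next=.  (t=0,i=18, bit29=0)
  nb ###..: next=.  (t=0,i=6, bit28=0)
  nb ##.##: next=.  (t=0,i=0, bit27=0)
  nb ##.#.: next=#  (t=1,i=10, bit26=1)
  nb ##..#: next=#  (t=2,i=2, bit25=1)
  nb ##...: next=#  (t=0,i=7, bit24=1)
  nb #.###: next=#  (t=0,i=4, bit23=1)
  nb #.##.: next=.  (t=0,i=1, bit22=0)
  nb #.#.#: next=#  (t=0,i=14, bit21=1)
  nb #.#..: next=#  (t=1,i=11, bit20=1)
  nb #..##: next=#  (t=2,i=6, bit19=1)
  nb #..#.: next=#  (t=1,i=13, bit18=1)
  nb #...#: next=#  (t=2,i=15, bit17=1)
  nb #....: next=#  (t=0,i=8, bit16=1)
  nb .####: next=#  (t=2,i=11, bit15=1)
  nb .###.: next=#  (t=0,i=5, bit14=1)
  nb .##.#: next=.  (t=0,i=2, bit13=0)
  nb .##..: next=#  (t=1,i=17, bit12=1)
  nb .#.##: next=.  (t=0,i=15, bit11=0)
  nb .#.#.: next=.  (t=0,i=13, bit10=0)
  nb .#..#: next=#  (t=1,i=12, bit9=1)
  nb .#...: next=.  (t=4,i=4, bit8=0)
  nb ..###: next=.  (t=2,i=17, bit7=0)
  nb ..##.: next=#  (t=1,i=4, bit6=1)
  nb ..#.#: next=.  (t=0,i=12, bit5=0)
  nb ..#..: next=#  (t=2,i=4, bit4=1)
  nb ...##: next=.  (t=1,i=3, bit3=0)
  nb ...#.: next=#  (t=0,i=11, bit2=1)
  nb ....#: next=.  (t=0,i=10, bit1=0)
  nb .....: next=#  (t=0,i=9, bit0=1)
  bits 00000111101111111101001001010101 = 130011733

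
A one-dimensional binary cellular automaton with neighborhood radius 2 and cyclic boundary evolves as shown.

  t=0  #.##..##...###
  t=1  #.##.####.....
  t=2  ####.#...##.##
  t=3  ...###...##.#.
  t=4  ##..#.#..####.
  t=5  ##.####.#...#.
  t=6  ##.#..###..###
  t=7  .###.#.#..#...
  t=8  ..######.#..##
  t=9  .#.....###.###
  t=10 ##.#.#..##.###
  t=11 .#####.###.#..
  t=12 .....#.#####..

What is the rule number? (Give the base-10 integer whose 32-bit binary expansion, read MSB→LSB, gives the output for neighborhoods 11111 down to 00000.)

637369446

  #####|.  b31=0 t=2,i=0
  ####.|.  b30=0 t=0,i=13
  ###.#|#  b29=1 t=0,i=0
  ###..|.  b28=0 t=1,i=8
  ##.##|.  b27=0 t=0,i=1
  ##.#.|#  b26=1 t=2,i=4
  ##..#|.  b25=0 t=0,i=4
  ##...|#  b24=1 t=0,i=8
  #.###|#  b23=1 t=1,i=5
  #.##.|#  b22=1 t=0,i=2
  #.#.#|#  b21=1 t=7,i=5
  #.#..|#  b20=1 t=2,i=5
  #..##|#  b19=1 t=0,i=5
  #..#.|#  b18=1 t=4,i=3
  #...#|.  b17=0 t=0,i=9
  #....|#  b16=1 t=1,i=10
  .####|.  b15=0 t=0,i=12
  .###.|#  b14=1 t=3,i=4
  .##.#|#  b13=1 t=1,i=3
  .##..|#  b12=1 t=0,i=3
  .#.##|#  b11=1 t=1,i=1
  .#.#.|#  b10=1 t=4,i=5
  .#..#|.  b9=0 t=4,i=7
  .#...|.  b8=0 t=2,i=6
  ..###|.  b7=0 t=0,i=11
  ..##.|#  b6=1 t=0,i=6
  ..#.#|#  b5=1 t=1,i=0
  ..#..|.  b4=0 t=7,i=10
  ...##|.  b3=0 t=0,i=10
  ...#.|#  b2=1 t=1,i=13
  ....#|#  b1=1 t=1,i=12
  .....|.  b0=0 t=1,i=11
  bits 00100101111111010111110001100110 = 637369446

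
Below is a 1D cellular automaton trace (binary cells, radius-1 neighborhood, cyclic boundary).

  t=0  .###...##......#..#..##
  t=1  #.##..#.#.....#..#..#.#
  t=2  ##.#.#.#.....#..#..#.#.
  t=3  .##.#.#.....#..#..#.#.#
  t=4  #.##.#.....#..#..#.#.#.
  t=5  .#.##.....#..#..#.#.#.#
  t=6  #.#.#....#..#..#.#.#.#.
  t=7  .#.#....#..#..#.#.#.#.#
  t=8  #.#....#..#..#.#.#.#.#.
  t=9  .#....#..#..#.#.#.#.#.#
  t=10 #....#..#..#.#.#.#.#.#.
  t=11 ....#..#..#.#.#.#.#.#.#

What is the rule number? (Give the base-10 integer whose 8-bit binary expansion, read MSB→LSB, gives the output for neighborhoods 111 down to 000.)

226

  ### -> #   bit 7 = 1  t=0,i=2
  ##. -> #   bit 6 = 1  t=0,i=3
  #.# -> #   bit 5 = 1  t=0,i=0
  #.. -> .   bit 4 = 0  t=0,i=4
  .## -> .   bit 3 = 0  t=0,i=1
  .#. -> .   bit 2 = 0  t=0,i=15
  ..# -> #   bit 1 = 1  t=0,i=6
  ... -> .   bit 0 = 0  t=0,i=5
  bits 11100010 = 226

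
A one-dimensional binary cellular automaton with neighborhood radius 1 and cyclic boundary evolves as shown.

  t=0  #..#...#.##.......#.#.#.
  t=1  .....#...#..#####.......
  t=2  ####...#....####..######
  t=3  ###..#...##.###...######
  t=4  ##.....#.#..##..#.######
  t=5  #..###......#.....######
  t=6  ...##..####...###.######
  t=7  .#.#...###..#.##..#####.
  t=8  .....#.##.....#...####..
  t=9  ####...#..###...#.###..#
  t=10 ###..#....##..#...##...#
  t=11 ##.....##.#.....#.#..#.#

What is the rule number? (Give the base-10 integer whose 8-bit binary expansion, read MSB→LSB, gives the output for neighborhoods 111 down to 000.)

137

  [7] ### => #  t=1,i=13
  [6] ##. => .  t=0,i=10
  [5] #.# => .  t=0,i=8
  [4] #.. => .  t=0,i=1
  [3] .## => #  t=0,i=9
  [2] .#. => .  t=0,i=0
  [1] ..# => .  t=0,i=2
  [0] ... => #  t=0,i=5
  bits 10001001 = 137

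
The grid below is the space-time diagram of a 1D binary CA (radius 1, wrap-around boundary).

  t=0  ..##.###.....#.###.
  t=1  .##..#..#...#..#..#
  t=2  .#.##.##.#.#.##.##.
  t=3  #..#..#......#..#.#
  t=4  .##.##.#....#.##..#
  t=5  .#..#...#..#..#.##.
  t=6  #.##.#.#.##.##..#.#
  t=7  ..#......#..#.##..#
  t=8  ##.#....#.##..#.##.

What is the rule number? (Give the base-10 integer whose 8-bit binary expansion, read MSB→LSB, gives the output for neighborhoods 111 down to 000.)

  nb ###: next=.  (t=0,i=6, bit7=0)
  nb ##.: next=.  (t=0,i=3, bit6=0)
  nb #.#: next=.  (t=0,i=4, bit5=0)
  nb #..: next=#  (t=0,i=8, bit4=1)
  nb .##: next=#  (t=0,i=2, bit3=1)
  nb .#.: next=.  (t=0,i=13, bit2=0)
  nb ..#: next=#  (t=0,i=1, bit1=1)
  nb ...: next=.  (t=0,i=0, bit0=0)
  bits 00011010 = 26

26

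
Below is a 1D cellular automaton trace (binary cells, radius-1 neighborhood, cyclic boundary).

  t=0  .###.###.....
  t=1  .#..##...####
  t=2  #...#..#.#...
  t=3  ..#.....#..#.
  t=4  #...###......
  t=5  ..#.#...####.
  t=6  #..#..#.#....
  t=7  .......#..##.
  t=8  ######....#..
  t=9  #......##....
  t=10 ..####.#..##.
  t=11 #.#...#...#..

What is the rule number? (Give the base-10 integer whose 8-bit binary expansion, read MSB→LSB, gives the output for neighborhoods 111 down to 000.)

  ###|.  b7=0 t=0,i=2
  ##.|.  b6=0 t=0,i=3
  #.#|#  b5=1 t=0,i=4
  #..|.  b4=0 t=0,i=8
  .##|#  b3=1 t=0,i=1
  .#.|.  b2=0 t=1,i=1
  ..#|.  b1=0 t=0,i=0
  ...|#  b0=1 t=0,i=9
  bits 00101001 = 41

41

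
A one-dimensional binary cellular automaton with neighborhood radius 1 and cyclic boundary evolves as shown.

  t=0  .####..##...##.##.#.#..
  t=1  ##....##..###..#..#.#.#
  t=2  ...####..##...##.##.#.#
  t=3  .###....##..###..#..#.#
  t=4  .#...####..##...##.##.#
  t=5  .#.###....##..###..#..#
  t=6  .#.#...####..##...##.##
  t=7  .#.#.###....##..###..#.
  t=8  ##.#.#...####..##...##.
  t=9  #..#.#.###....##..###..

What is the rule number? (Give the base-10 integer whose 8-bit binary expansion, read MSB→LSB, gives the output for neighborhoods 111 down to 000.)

  ### -> .   bit 7 = 0  t=0,i=2
  ##. -> .   bit 6 = 0  t=0,i=4
  #.# -> .   bit 5 = 0  t=0,i=14
  #.. -> .   bit 4 = 0  t=0,i=5
  .## -> #   bit 3 = 1  t=0,i=1
  .#. -> #   bit 2 = 1  t=0,i=18
  ..# -> #   bit 1 = 1  t=0,i=0
  ... -> #   bit 0 = 1  t=0,i=10
  bits 00001111 = 15

15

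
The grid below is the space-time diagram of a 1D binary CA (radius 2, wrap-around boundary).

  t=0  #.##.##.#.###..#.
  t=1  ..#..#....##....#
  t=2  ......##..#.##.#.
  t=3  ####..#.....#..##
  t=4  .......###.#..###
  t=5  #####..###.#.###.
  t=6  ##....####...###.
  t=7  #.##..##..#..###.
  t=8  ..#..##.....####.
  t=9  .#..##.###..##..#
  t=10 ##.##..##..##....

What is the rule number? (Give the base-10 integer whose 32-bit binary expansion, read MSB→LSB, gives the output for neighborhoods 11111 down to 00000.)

567920069

  nb #####: next=.  (t=3,i=0, bit31=0)
  nb ####.: next=.  (t=3,i=2, bit30=0)
  nb ###.#: next=#  (t=4,i=9, bit29=1)
  nb ###..: next=.  (t=0,i=12, bit28=0)
  nb ##.##: next=.  (t=0,i=4, bit27=0)
  nb ##.#.: next=.  (t=0,i=7, bit26=0)
  nb ##..#: next=.  (t=0,i=13, bit25=0)
  nb ##...: next=#  (t=1,i=12, bit24=1)
  nb #.###: next=#  (t=0,i=10, bit23=1)
  nb #.##.: next=#  (t=0,i=2, bit22=1)
  nb #.#.#: next=.  (t=0,i=0, bit21=0)
  nb #.#..: next=#  (t=2,i=15, bit20=1)
  nb #..##: next=#  (t=3,i=14, bit19=1)
  nb #..#.: next=.  (t=0,i=14, bit18=0)
  nb #...#: next=.  (t=6,i=11, bit17=0)
  nb #....: next=#  (t=1,i=7, bit16=1)
  nb .####: next=#  (t=3,i=16, bit15=1)
  nb .###.: next=#  (t=0,i=11, bit14=1)
  nb .##.#: next=.  (t=0,i=3, bit13=0)
  nb .##..: next=.  (t=1,i=11, bit12=0)
  nb .#.##: next=.  (t=0,i=1, bit11=0)
  nb .#.#.: next=#  (t=0,i=16, bit10=1)
  nb .#..#: next=.  (t=1,i=0, bit9=0)
  nb .#...: next=#  (t=1,i=6, bit8=1)
  nb ..###: next=#  (t=3,i=15, bit7=1)
  nb ..##.: next=#  (t=1,i=10, bit6=1)
  nb ..#.#: next=.  (t=0,i=15, bit5=0)
  nb ..#..: next=.  (t=1,i=2, bit4=0)
  nb ...##: next=.  (t=1,i=9, bit3=0)
  nb ...#.: next=#  (t=1,i=15, bit2=1)
  nb ....#: next=.  (t=1,i=8, bit1=0)
  nb .....: next=#  (t=2,i=1, bit0=1)
  bits 00100001110110011100010111000101 = 567920069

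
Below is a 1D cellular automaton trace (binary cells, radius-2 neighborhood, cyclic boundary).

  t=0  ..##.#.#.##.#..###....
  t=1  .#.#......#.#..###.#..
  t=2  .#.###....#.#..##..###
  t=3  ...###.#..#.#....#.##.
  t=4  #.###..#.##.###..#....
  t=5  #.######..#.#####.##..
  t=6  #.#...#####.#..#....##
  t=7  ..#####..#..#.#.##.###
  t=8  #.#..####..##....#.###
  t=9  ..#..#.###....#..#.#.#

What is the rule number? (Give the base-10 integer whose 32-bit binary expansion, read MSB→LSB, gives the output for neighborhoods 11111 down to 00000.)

1385652648

  nb #####: next=.  (t=5,i=4, bit31=0)
  nb ####.: next=#  (t=5,i=6, bit30=1)
  nb ###.#: next=.  (t=1,i=17, bit29=0)
  nb ###..: next=#  (t=0,i=17, bit28=1)
  nb ##.##: next=.  (t=4,i=11, bit27=0)
  nb ##.#.: next=.  (t=0,i=4, bit26=0)
  nb ##..#: next=#  (t=2,i=17, bit25=1)
  nb ##...: next=.  (t=0,i=18, bit24=0)
  nb #.###: next=#  (t=2,i=3, bit23=1)
  nb #.##.: next=.  (t=0,i=9, bit22=0)
  nb #.#.#: next=.  (t=0,i=5, bit21=0)
  nb #.#..: next=#  (t=0,i=12, bit20=1)
  nb #..##: next=.  (t=0,i=14, bit19=0)
  nb #..#.: next=#  (t=3,i=9, bit18=1)
  nb #...#: next=#  (t=1,i=21, bit17=1)
  nb #....: next=#  (t=0,i=19, bit16=1)
  nb .####: next=.  (t=5,i=3, bit15=0)
  nb .###.: next=#  (t=0,i=16, bit14=1)
  nb .##.#: next=#  (t=0,i=3, bit13=1)
  nb .##..: next=.  (t=2,i=16, bit12=0)
  nb .#.##: next=.  (t=0,i=8, bit11=0)
  nb .#.#.: next=.  (t=0,i=6, bit10=0)
  nb .#..#: next=.  (t=0,i=13, bit9=0)
  nb .#...: next=#  (t=1,i=4, bit8=1)
  nb ..###: next=#  (t=0,i=15, bit7=1)
  nb ..##.: next=.  (t=0,i=2, bit6=0)
  nb ..#.#: next=#  (t=1,i=1, bit5=1)
  nb ..#..: next=.  (t=4,i=17, bit4=0)
  nb ...##: next=#  (t=0,i=1, bit3=1)
  nb ...#.: next=.  (t=1,i=0, bit2=0)
  nb ....#: next=.  (t=0,i=0, bit1=0)
  nb .....: next=.  (t=0,i=20, bit0=0)
  bits 01010010100101110110000110101000 = 1385652648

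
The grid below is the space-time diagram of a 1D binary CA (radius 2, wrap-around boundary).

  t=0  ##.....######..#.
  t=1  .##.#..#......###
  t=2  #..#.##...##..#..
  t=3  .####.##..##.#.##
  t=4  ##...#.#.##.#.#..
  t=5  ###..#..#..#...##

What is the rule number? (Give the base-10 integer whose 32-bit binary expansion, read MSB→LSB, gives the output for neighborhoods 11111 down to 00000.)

  nb #####: next=.  (t=0,i=9, bit31=0)
  nb ####.: next=.  (t=0,i=11, bit30=0)
  nb ###.#: next=.  (t=1,i=16, bit29=0)
  nb ###..: next=.  (t=0,i=12, bit28=0)
  nb ##.##: next=#  (t=1,i=0, bit27=1)
  nb ##.#.: next=#  (t=1,i=3, bit26=1)
  nb ##..#: next=.  (t=0,i=13, bit25=0)
  nb ##...: next=#  (t=0,i=2, bit24=1)
  nb #.###: next=#  (t=3,i=1, bit23=1)
  nb #.##.: next=.  (t=0,i=0, bit22=0)
  nb #.#.#: next=.  (t=3,i=13, bit21=0)
  nb #.#..: next=.  (t=1,i=4, bit20=0)
  nb #..##: next=#  (t=3,i=9, bit19=1)
  nb #..#.: next=#  (t=0,i=14, bit18=1)
  nb #...#: next=.  (t=2,i=8, bit17=0)
  nb #....: next=.  (t=0,i=3, bit16=0)
  nb .####: next=.  (t=0,i=8, bit15=0)
  nb .###.: next=.  (t=1,i=15, bit14=0)
  nb .##.#: next=.  (t=1,i=2, bit13=0)
  nb .##..: next=#  (t=0,i=1, bit12=1)
  nb .#.##: next=#  (t=0,i=16, bit11=1)
  nb .#.#.: next=.  (t=4,i=6, bit10=0)
  nb .#..#: next=#  (t=1,i=5, bit9=1)
  nb .#...: next=.  (t=1,i=8, bit8=0)
  nb ..###: next=#  (t=0,i=7, bit7=1)
  nb ..##.: next=#  (t=2,i=10, bit6=1)
  nb ..#.#: next=#  (t=0,i=15, bit5=1)
  nb ..#..: next=.  (t=1,i=7, bit4=0)
  nb ...##: next=.  (t=0,i=6, bit3=0)
  nb ...#.: next=.  (t=4,i=4, bit2=0)
  nb ....#: next=.  (t=0,i=5, bit1=0)
  nb .....: next=#  (t=0,i=4, bit0=1)
  bits 00001101100011000001101011100001 = 227285729

227285729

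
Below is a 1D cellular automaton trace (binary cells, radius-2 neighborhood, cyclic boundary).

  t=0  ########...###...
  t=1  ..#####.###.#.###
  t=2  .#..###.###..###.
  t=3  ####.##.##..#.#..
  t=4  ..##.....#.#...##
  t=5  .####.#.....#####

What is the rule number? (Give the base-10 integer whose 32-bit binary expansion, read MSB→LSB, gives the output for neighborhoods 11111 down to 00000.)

3784203097

  ##### -> #   bit 31 = 1  t=0,i=2
  ####. -> #   bit 30 = 1  t=0,i=6
  ###.# -> #   bit 29 = 1  t=1,i=6
  ###.. -> .   bit 28 = 0  t=0,i=7
  ##.## -> .   bit 27 = 0  t=1,i=7
  ##.#. -> .   bit 26 = 0  t=1,i=11
  ##..# -> .   bit 25 = 0  t=1,i=0
  ##... -> #   bit 24 = 1  t=0,i=8
  #.### -> #   bit 23 = 1  t=1,i=8
  #.##. -> .   bit 22 = 0  t=3,i=5
  #.#.# -> .   bit 21 = 0  t=1,i=12
  #.#.. -> .   bit 20 = 0  t=3,i=14
  #..## -> #   bit 19 = 1  t=1,i=1
  #..#. -> #   bit 18 = 1  t=2,i=0
  #...# -> #   bit 17 = 1  t=0,i=9
  #.... -> .   bit 16 = 0  t=4,i=5
  .#### -> .   bit 15 = 0  t=0,i=1
  .###. -> #   bit 14 = 1  t=0,i=12
  .##.# -> .   bit 13 = 0  t=3,i=6
  .##.. -> #   bit 12 = 1  t=3,i=9
  .#.## -> #   bit 11 = 1  t=1,i=13
  .#.#. -> .   bit 10 = 0  t=3,i=13
  .#..# -> #   bit 9 = 1  t=2,i=2
  .#... -> #   bit 8 = 1  t=4,i=12
  ..### -> .   bit 7 = 0  t=0,i=0
  ..##. -> #   bit 6 = 1  t=4,i=2
  ..#.# -> .   bit 5 = 0  t=3,i=12
  ..#.. -> #   bit 4 = 1  t=2,i=1
  ...## -> #   bit 3 = 1  t=0,i=10
  ...#. -> .   bit 2 = 0  t=4,i=8
  ....# -> .   bit 1 = 0  t=4,i=7
  ..... -> #   bit 0 = 1  t=4,i=6
  bits 11100001100011100101101101011001 = 3784203097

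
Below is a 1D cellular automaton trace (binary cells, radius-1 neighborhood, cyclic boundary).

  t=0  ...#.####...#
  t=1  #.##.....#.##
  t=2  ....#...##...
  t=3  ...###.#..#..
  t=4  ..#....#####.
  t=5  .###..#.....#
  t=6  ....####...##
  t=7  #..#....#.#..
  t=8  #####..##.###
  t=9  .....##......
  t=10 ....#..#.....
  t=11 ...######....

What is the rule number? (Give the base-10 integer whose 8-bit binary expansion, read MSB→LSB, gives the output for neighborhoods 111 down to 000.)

22

  nb ###: next=.  (t=0,i=6, bit7=0)
  nb ##.: next=.  (t=0,i=8, bit6=0)
  nb #.#: next=.  (t=0,i=4, bit5=0)
  nb #..: next=#  (t=0,i=0, bit4=1)
  nb .##: next=.  (t=0,i=5, bit3=0)
  nb .#.: next=#  (t=0,i=3, bit2=1)
  nb ..#: next=#  (t=0,i=2, bit1=1)
  nb ...: next=.  (t=0,i=1, bit0=0)
  bits 00010110 = 22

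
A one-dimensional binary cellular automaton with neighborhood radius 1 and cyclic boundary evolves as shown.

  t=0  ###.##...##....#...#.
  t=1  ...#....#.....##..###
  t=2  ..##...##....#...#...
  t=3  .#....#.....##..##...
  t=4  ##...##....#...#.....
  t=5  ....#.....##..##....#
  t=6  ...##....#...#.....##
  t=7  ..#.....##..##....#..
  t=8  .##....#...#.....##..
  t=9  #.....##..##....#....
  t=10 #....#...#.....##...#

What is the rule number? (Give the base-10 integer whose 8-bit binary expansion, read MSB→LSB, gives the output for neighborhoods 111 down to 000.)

38

  [7] ### => .  t=0,i=1
  [6] ##. => .  t=0,i=2
  [5] #.# => #  t=0,i=3
  [4] #.. => .  t=0,i=6
  [3] .## => .  t=0,i=0
  [2] .#. => #  t=0,i=15
  [1] ..# => #  t=0,i=8
  [0] ... => .  t=0,i=7
  bits 00100110 = 38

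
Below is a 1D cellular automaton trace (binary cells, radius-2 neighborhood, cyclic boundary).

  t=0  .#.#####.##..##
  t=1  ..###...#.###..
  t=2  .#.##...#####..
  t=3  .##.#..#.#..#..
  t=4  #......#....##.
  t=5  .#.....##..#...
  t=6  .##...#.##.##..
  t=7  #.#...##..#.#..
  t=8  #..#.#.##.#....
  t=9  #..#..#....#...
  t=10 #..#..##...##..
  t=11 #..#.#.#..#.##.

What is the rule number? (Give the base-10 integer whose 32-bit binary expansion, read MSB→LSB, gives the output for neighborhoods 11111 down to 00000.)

  ##### -> .   bit 31 = 0  t=0,i=5
  ####. -> .   bit 30 = 0  t=0,i=6
  ###.# -> .   bit 29 = 0  t=0,i=7
  ###.. -> #   bit 28 = 1  t=1,i=4
  ##.## -> #   bit 27 = 1  t=0,i=8
  ##.#. -> .   bit 26 = 0  t=0,i=0
  ##..# -> #   bit 25 = 1  t=0,i=11
  ##... -> .   bit 24 = 0  t=1,i=5
  #.### -> #   bit 23 = 1  t=0,i=3
  #.##. -> .   bit 22 = 0  t=0,i=9
  #.#.# -> .   bit 21 = 0  t=0,i=1
  #.#.. -> .   bit 20 = 0  t=3,i=4
  #..## -> #   bit 19 = 1  t=0,i=12
  #..#. -> .   bit 18 = 0  t=3,i=6
  #...# -> .   bit 17 = 0  t=1,i=6
  #.... -> .   bit 16 = 0  t=1,i=14
  .#### -> #   bit 15 = 1  t=0,i=4
  .###. -> #   bit 14 = 1  t=1,i=3
  .##.# -> .   bit 13 = 0  t=0,i=14
  .##.. -> #   bit 12 = 1  t=0,i=10
  .#.## -> #   bit 11 = 1  t=0,i=2
  .#.#. -> .   bit 10 = 0  t=3,i=8
  .#..# -> .   bit 9 = 0  t=3,i=5
  .#... -> #   bit 8 = 1  t=3,i=13
  ..### -> .   bit 7 = 0  t=1,i=2
  ..##. -> .   bit 6 = 0  t=0,i=13
  ..#.# -> #   bit 5 = 1  t=1,i=8
  ..#.. -> #   bit 4 = 1  t=3,i=12
  ...## -> #   bit 3 = 1  t=1,i=1
  ...#. -> .   bit 2 = 0  t=1,i=7
  ....# -> .   bit 1 = 0  t=1,i=0
  ..... -> .   bit 0 = 0  t=4,i=3
  bits 00011010100010001101100100111000 = 445176120

445176120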